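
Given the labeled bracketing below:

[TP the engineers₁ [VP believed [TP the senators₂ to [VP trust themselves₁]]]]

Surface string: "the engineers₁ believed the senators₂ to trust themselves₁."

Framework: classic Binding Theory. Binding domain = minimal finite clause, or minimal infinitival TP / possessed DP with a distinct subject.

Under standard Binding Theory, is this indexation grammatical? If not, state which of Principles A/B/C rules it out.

The two coindexed NPs are *the engineers₁* and *themselves₁*.
*themselves₁* is an anaphor. Principle A requires it to be bound within its binding domain — the embedded TP, whose subject is the senators₂.
Within that domain it is c-commanded by *the senators₂*, which does not share its index.
*the engineers₁* does c-command the anaphor, but from outside its binding domain.
The anaphor is unbound in its domain → Principle A violation.

Principle A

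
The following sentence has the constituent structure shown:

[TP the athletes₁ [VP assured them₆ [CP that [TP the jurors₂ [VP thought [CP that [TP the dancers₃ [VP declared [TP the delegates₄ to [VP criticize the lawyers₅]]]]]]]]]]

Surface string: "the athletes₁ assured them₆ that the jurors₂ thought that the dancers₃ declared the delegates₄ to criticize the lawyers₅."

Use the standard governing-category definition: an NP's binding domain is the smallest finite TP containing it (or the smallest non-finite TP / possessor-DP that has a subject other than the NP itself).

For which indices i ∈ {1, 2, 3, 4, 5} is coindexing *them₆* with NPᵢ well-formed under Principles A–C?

*them* is a pronoun, so Principle B applies: it must be free in its binding domain.
Binding domain of *them₆*: the matrix TP, whose subject is the athletes₁.
*the athletes₁* c-commands the pronoun within its binding domain → coindexation would violate Principle B.
*the jurors₂*: the pronoun c-commands this R-expression → coindexation would violate Principle C on *the jurors₂*.
*the dancers₃*: the pronoun c-commands this R-expression → coindexation would violate Principle C on *the dancers₃*.
*the delegates₄*: the pronoun c-commands this R-expression → coindexation would violate Principle C on *the delegates₄*.
*the lawyers₅*: the pronoun c-commands this R-expression → coindexation would violate Principle C on *the lawyers₅*.

none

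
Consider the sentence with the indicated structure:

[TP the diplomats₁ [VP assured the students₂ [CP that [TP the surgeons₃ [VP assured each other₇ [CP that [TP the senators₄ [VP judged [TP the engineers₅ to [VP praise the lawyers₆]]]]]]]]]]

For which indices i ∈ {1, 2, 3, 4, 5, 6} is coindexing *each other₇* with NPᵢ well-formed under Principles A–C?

*each other* is an anaphor, so Principle A applies: it must be bound in its binding domain.
Binding domain of *each other₇*: the embedded TP, whose subject is the surgeons₃.
*the diplomats₁* c-commands the anaphor but is outside its binding domain → cannot satisfy Principle A.
*the students₂* c-commands the anaphor but is outside its binding domain → cannot satisfy Principle A.
*the surgeons₃* c-commands the anaphor within its binding domain → licit binder.
*the senators₄* does not c-command the anaphor → cannot bind it.
*the engineers₅* does not c-command the anaphor → cannot bind it.
*the lawyers₆* does not c-command the anaphor → cannot bind it.

{3}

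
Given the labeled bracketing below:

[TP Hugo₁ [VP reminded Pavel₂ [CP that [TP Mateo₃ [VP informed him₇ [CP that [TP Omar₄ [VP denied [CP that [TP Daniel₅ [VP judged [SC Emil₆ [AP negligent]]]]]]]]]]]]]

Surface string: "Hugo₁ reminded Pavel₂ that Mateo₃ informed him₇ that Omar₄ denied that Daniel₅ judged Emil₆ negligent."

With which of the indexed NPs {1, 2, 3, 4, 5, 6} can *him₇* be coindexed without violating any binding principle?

*him* is a pronoun, so Principle B applies: it must be free in its binding domain.
Binding domain of *him₇*: the embedded TP, whose subject is Mateo₃.
*Hugo₁* c-commands the pronoun but from outside its binding domain, and is not c-commanded by it → coindexation permitted.
*Pavel₂* c-commands the pronoun but from outside its binding domain, and is not c-commanded by it → coindexation permitted.
*Mateo₃* c-commands the pronoun within its binding domain → coindexation would violate Principle B.
*Omar₄*: the pronoun c-commands this R-expression → coindexation would violate Principle C on *Omar₄*.
*Daniel₅*: the pronoun c-commands this R-expression → coindexation would violate Principle C on *Daniel₅*.
*Emil₆*: the pronoun c-commands this R-expression → coindexation would violate Principle C on *Emil₆*.

{1, 2}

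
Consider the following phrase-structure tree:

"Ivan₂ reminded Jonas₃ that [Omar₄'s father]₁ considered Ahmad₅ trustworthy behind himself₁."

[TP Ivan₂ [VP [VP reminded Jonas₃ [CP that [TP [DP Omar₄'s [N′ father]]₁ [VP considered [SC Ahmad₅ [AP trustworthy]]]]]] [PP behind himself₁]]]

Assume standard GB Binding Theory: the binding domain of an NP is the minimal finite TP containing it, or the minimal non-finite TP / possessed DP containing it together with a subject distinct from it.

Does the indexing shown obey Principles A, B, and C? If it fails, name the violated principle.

Principle A

The two coindexed NPs are *[Omar₄'s father]₁* and *himself₁*.
*himself₁* is an anaphor. Principle A requires it to be bound within its binding domain — the matrix TP, whose subject is Ivan₂.
Within that domain it is c-commanded by *Ivan₂*, which does not share its index.
*[Omar₄'s father]₁* does not c-command the anaphor at all.
The anaphor is unbound in its domain → Principle A violation.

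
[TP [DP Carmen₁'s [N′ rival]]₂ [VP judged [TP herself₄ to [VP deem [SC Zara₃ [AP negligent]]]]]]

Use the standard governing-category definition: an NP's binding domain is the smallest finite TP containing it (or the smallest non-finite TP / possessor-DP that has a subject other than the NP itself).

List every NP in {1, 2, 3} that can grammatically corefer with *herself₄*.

*herself* is an anaphor, so Principle A applies: it must be bound in its binding domain.
Binding domain of *herself₄*: the matrix TP, whose subject is [Carmen₁'s rival]₂.
*Carmen₁* does not c-command the anaphor → cannot bind it.
*[Carmen₁'s rival]₂* c-commands the anaphor within its binding domain → licit binder.
*Zara₃* does not c-command the anaphor → cannot bind it.

{2}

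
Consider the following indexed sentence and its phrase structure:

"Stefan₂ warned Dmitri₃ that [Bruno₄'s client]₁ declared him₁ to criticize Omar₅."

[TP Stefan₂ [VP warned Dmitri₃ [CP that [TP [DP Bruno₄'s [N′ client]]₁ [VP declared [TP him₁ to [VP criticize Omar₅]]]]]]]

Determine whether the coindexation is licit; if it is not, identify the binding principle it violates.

The two coindexed NPs are *[Bruno₄'s client]₁* and *him₁*.
*him₁* is a pronoun. Its binding domain is the embedded TP, whose subject is [Bruno₄'s client]₁.
*[Bruno₄'s client]₁* c-commands it within that domain and carries the same index.
The pronoun is locally bound → Principle B violation.

Principle B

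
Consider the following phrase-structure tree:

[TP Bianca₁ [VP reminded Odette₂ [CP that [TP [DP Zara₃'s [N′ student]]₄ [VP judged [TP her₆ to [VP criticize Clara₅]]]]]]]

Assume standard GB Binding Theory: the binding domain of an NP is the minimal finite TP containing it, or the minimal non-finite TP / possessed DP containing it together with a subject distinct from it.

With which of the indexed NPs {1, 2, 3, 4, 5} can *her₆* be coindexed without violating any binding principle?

*her* is a pronoun, so Principle B applies: it must be free in its binding domain.
Binding domain of *her₆*: the embedded TP, whose subject is [Zara₃'s student]₄.
*Bianca₁* c-commands the pronoun but from outside its binding domain, and is not c-commanded by it → coindexation permitted.
*Odette₂* c-commands the pronoun but from outside its binding domain, and is not c-commanded by it → coindexation permitted.
*Zara₃* and the pronoun do not c-command one another → neither Principle B nor Principle C is at stake; coindexation permitted.
*[Zara₃'s student]₄* c-commands the pronoun within its binding domain → coindexation would violate Principle B.
*Clara₅*: the pronoun c-commands this R-expression → coindexation would violate Principle C on *Clara₅*.

{1, 2, 3}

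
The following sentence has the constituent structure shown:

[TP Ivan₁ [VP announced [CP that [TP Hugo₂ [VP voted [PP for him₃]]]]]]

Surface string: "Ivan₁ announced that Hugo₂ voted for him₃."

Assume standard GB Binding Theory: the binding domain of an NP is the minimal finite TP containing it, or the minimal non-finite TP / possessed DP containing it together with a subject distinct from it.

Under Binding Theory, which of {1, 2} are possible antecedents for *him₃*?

{1}

*him* is a pronoun, so Principle B applies: it must be free in its binding domain.
Binding domain of *him₃*: the embedded TP, whose subject is Hugo₂.
*Ivan₁* c-commands the pronoun but from outside its binding domain, and is not c-commanded by it → coindexation permitted.
*Hugo₂* c-commands the pronoun within its binding domain → coindexation would violate Principle B.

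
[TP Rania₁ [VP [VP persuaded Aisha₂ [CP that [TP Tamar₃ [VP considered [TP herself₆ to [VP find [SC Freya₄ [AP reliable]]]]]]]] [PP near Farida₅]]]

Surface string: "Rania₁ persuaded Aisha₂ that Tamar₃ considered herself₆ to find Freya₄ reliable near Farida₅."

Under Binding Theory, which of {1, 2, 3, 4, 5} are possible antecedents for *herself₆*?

{3}

*herself* is an anaphor, so Principle A applies: it must be bound in its binding domain.
Binding domain of *herself₆*: the embedded TP, whose subject is Tamar₃.
*Rania₁* c-commands the anaphor but is outside its binding domain → cannot satisfy Principle A.
*Aisha₂* c-commands the anaphor but is outside its binding domain → cannot satisfy Principle A.
*Tamar₃* c-commands the anaphor within its binding domain → licit binder.
*Freya₄* does not c-command the anaphor → cannot bind it.
*Farida₅* does not c-command the anaphor → cannot bind it.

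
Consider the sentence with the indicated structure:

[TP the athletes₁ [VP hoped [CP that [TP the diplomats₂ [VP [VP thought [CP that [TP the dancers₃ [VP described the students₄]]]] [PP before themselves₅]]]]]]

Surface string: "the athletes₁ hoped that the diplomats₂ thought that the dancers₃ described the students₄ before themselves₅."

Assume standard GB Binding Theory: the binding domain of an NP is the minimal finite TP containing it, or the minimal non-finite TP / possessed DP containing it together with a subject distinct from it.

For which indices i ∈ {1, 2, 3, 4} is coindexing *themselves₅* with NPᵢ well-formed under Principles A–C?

{2}

*themselves* is an anaphor, so Principle A applies: it must be bound in its binding domain.
Binding domain of *themselves₅*: the embedded TP, whose subject is the diplomats₂.
*the athletes₁* c-commands the anaphor but is outside its binding domain → cannot satisfy Principle A.
*the diplomats₂* c-commands the anaphor within its binding domain → licit binder.
*the dancers₃* does not c-command the anaphor → cannot bind it.
*the students₄* does not c-command the anaphor → cannot bind it.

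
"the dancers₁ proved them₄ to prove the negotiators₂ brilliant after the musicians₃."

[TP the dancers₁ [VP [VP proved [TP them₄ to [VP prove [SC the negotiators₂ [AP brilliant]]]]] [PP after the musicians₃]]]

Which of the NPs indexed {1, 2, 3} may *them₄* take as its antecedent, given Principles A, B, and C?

*them* is a pronoun, so Principle B applies: it must be free in its binding domain.
Binding domain of *them₄*: the matrix TP, whose subject is the dancers₁.
*the dancers₁* c-commands the pronoun within its binding domain → coindexation would violate Principle B.
*the negotiators₂*: the pronoun c-commands this R-expression → coindexation would violate Principle C on *the negotiators₂*.
*the musicians₃* and the pronoun do not c-command one another → neither Principle B nor Principle C is at stake; coindexation permitted.

{3}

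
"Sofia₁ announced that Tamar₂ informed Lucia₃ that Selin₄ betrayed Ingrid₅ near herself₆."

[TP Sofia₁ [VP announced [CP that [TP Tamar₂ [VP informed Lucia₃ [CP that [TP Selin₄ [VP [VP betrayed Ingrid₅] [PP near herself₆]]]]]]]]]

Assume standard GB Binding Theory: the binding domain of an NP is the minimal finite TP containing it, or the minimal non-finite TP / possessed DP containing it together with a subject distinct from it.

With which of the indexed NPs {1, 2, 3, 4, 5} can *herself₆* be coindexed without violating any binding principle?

*herself* is an anaphor, so Principle A applies: it must be bound in its binding domain.
Binding domain of *herself₆*: the embedded TP, whose subject is Selin₄.
*Sofia₁* c-commands the anaphor but is outside its binding domain → cannot satisfy Principle A.
*Tamar₂* c-commands the anaphor but is outside its binding domain → cannot satisfy Principle A.
*Lucia₃* c-commands the anaphor but is outside its binding domain → cannot satisfy Principle A.
*Selin₄* c-commands the anaphor within its binding domain → licit binder.
*Ingrid₅* does not c-command the anaphor → cannot bind it.

{4}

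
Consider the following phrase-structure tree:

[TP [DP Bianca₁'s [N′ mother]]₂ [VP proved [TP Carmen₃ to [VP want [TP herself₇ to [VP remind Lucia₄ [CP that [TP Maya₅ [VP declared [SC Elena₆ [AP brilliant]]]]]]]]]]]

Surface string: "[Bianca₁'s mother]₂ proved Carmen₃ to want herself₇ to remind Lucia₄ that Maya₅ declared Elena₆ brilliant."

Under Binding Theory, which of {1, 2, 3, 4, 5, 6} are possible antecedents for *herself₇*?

{3}

*herself* is an anaphor, so Principle A applies: it must be bound in its binding domain.
Binding domain of *herself₇*: the embedded TP, whose subject is Carmen₃.
*Bianca₁* does not c-command the anaphor → cannot bind it.
*[Bianca₁'s mother]₂* c-commands the anaphor but is outside its binding domain → cannot satisfy Principle A.
*Carmen₃* c-commands the anaphor within its binding domain → licit binder.
*Lucia₄* does not c-command the anaphor → cannot bind it.
*Maya₅* does not c-command the anaphor → cannot bind it.
*Elena₆* does not c-command the anaphor → cannot bind it.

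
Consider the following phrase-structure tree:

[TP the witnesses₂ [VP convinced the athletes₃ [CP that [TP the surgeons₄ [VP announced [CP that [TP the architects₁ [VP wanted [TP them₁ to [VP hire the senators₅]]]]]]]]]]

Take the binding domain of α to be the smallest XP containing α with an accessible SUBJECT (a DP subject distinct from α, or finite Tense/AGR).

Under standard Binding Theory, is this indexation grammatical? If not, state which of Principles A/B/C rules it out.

The two coindexed NPs are *the architects₁* and *them₁*.
*them₁* is a pronoun. Its binding domain is the embedded TP, whose subject is the architects₁.
*the architects₁* c-commands it within that domain and carries the same index.
The pronoun is locally bound → Principle B violation.

Principle B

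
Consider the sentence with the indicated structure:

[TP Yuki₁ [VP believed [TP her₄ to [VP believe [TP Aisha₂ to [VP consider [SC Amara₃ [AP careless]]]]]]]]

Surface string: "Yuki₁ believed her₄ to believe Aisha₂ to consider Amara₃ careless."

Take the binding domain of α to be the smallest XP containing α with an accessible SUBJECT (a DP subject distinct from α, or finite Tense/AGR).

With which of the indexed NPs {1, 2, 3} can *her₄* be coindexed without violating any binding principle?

*her* is a pronoun, so Principle B applies: it must be free in its binding domain.
Binding domain of *her₄*: the matrix TP, whose subject is Yuki₁.
*Yuki₁* c-commands the pronoun within its binding domain → coindexation would violate Principle B.
*Aisha₂*: the pronoun c-commands this R-expression → coindexation would violate Principle C on *Aisha₂*.
*Amara₃*: the pronoun c-commands this R-expression → coindexation would violate Principle C on *Amara₃*.

none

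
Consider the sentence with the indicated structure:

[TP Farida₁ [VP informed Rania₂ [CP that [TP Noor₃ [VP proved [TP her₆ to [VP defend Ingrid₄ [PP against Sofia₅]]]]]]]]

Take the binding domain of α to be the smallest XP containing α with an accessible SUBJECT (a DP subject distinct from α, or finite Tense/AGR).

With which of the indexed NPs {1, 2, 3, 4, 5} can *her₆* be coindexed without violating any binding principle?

*her* is a pronoun, so Principle B applies: it must be free in its binding domain.
Binding domain of *her₆*: the embedded TP, whose subject is Noor₃.
*Farida₁* c-commands the pronoun but from outside its binding domain, and is not c-commanded by it → coindexation permitted.
*Rania₂* c-commands the pronoun but from outside its binding domain, and is not c-commanded by it → coindexation permitted.
*Noor₃* c-commands the pronoun within its binding domain → coindexation would violate Principle B.
*Ingrid₄*: the pronoun c-commands this R-expression → coindexation would violate Principle C on *Ingrid₄*.
*Sofia₅*: the pronoun c-commands this R-expression → coindexation would violate Principle C on *Sofia₅*.

{1, 2}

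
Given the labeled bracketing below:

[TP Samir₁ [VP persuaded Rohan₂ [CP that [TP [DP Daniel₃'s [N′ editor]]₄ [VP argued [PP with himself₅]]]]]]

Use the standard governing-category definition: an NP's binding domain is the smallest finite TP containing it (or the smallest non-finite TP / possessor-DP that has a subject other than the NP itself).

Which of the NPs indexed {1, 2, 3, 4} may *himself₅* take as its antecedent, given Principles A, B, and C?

{4}

*himself* is an anaphor, so Principle A applies: it must be bound in its binding domain.
Binding domain of *himself₅*: the embedded TP, whose subject is [Daniel₃'s editor]₄.
*Samir₁* c-commands the anaphor but is outside its binding domain → cannot satisfy Principle A.
*Rohan₂* c-commands the anaphor but is outside its binding domain → cannot satisfy Principle A.
*Daniel₃* does not c-command the anaphor → cannot bind it.
*[Daniel₃'s editor]₄* c-commands the anaphor within its binding domain → licit binder.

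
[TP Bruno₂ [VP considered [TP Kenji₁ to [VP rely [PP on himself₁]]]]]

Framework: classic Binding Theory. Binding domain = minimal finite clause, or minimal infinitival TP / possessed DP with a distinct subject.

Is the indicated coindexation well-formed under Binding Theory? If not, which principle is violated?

The two coindexed NPs are *Kenji₁* and *himself₁*.
*himself₁* is an anaphor; its binding domain is the embedded TP, whose subject is Kenji₁. *Kenji₁* c-commands it within that domain and shares its index, so Principle A is satisfied.
*Kenji₁* is an R-expression; *himself₁* does not c-command it, and no other NP shares its index, so Principle C is satisfied.
All principles are respected.

grammatical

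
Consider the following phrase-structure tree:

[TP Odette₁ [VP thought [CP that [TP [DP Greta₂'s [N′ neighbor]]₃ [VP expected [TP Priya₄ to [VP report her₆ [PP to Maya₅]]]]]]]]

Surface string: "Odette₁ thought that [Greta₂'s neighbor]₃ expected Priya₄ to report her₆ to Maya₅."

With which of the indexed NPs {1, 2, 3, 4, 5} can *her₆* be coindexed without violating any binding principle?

{1, 2, 3}

*her* is a pronoun, so Principle B applies: it must be free in its binding domain.
Binding domain of *her₆*: the embedded TP, whose subject is Priya₄.
*Odette₁* c-commands the pronoun but from outside its binding domain, and is not c-commanded by it → coindexation permitted.
*Greta₂* and the pronoun do not c-command one another → neither Principle B nor Principle C is at stake; coindexation permitted.
*[Greta₂'s neighbor]₃* c-commands the pronoun but from outside its binding domain, and is not c-commanded by it → coindexation permitted.
*Priya₄* c-commands the pronoun within its binding domain → coindexation would violate Principle B.
*Maya₅*: the pronoun c-commands this R-expression → coindexation would violate Principle C on *Maya₅*.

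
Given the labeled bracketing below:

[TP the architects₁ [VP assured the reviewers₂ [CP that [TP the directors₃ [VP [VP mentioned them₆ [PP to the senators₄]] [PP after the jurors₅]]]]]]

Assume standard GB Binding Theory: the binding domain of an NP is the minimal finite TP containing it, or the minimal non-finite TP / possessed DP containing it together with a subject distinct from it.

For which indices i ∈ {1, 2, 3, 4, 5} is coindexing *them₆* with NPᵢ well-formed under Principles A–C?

*them* is a pronoun, so Principle B applies: it must be free in its binding domain.
Binding domain of *them₆*: the embedded TP, whose subject is the directors₃.
*the architects₁* c-commands the pronoun but from outside its binding domain, and is not c-commanded by it → coindexation permitted.
*the reviewers₂* c-commands the pronoun but from outside its binding domain, and is not c-commanded by it → coindexation permitted.
*the directors₃* c-commands the pronoun within its binding domain → coindexation would violate Principle B.
*the senators₄*: the pronoun c-commands this R-expression → coindexation would violate Principle C on *the senators₄*.
*the jurors₅* and the pronoun do not c-command one another → neither Principle B nor Principle C is at stake; coindexation permitted.

{1, 2, 5}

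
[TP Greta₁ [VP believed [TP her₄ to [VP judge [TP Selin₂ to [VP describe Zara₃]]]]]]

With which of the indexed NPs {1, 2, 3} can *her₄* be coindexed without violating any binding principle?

none

*her* is a pronoun, so Principle B applies: it must be free in its binding domain.
Binding domain of *her₄*: the matrix TP, whose subject is Greta₁.
*Greta₁* c-commands the pronoun within its binding domain → coindexation would violate Principle B.
*Selin₂*: the pronoun c-commands this R-expression → coindexation would violate Principle C on *Selin₂*.
*Zara₃*: the pronoun c-commands this R-expression → coindexation would violate Principle C on *Zara₃*.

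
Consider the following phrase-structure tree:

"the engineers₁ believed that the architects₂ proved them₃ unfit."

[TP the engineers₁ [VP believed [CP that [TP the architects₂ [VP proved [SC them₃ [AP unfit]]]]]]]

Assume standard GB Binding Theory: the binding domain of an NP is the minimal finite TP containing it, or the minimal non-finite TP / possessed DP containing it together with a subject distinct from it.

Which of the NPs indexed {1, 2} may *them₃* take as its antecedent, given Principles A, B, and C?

*them* is a pronoun, so Principle B applies: it must be free in its binding domain.
Binding domain of *them₃*: the embedded TP, whose subject is the architects₂.
*the engineers₁* c-commands the pronoun but from outside its binding domain, and is not c-commanded by it → coindexation permitted.
*the architects₂* c-commands the pronoun within its binding domain → coindexation would violate Principle B.

{1}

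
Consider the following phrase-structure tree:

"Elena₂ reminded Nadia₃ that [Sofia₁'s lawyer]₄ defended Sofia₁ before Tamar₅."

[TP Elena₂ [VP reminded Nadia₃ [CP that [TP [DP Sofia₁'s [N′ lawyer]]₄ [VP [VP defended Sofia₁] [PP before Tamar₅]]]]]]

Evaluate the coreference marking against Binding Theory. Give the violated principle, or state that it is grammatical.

grammatical

The two coindexed NPs are *Sofia₁* and *Sofia₁*.
*Sofia₁* is an R-expression; no coindexed NP c-commands it, so Principle C holds.
*Sofia₁* is an R-expression; *Sofia₁* does not c-command it, and no other NP shares its index, so Principle C is satisfied.
All principles are respected.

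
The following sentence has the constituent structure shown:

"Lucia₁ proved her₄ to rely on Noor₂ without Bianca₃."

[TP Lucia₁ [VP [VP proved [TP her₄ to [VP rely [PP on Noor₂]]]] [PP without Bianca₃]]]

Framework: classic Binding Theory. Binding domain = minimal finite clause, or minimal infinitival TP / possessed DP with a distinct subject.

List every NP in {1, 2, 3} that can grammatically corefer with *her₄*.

{3}

*her* is a pronoun, so Principle B applies: it must be free in its binding domain.
Binding domain of *her₄*: the matrix TP, whose subject is Lucia₁.
*Lucia₁* c-commands the pronoun within its binding domain → coindexation would violate Principle B.
*Noor₂*: the pronoun c-commands this R-expression → coindexation would violate Principle C on *Noor₂*.
*Bianca₃* and the pronoun do not c-command one another → neither Principle B nor Principle C is at stake; coindexation permitted.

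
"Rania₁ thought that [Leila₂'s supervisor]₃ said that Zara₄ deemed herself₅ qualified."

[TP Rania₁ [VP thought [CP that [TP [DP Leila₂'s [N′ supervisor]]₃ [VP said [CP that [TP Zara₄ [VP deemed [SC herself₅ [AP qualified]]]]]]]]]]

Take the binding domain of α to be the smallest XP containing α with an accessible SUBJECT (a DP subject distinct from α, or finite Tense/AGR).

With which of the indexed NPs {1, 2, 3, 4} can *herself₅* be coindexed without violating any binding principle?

{4}

*herself* is an anaphor, so Principle A applies: it must be bound in its binding domain.
Binding domain of *herself₅*: the embedded TP, whose subject is Zara₄.
*Rania₁* c-commands the anaphor but is outside its binding domain → cannot satisfy Principle A.
*Leila₂* does not c-command the anaphor → cannot bind it.
*[Leila₂'s supervisor]₃* c-commands the anaphor but is outside its binding domain → cannot satisfy Principle A.
*Zara₄* c-commands the anaphor within its binding domain → licit binder.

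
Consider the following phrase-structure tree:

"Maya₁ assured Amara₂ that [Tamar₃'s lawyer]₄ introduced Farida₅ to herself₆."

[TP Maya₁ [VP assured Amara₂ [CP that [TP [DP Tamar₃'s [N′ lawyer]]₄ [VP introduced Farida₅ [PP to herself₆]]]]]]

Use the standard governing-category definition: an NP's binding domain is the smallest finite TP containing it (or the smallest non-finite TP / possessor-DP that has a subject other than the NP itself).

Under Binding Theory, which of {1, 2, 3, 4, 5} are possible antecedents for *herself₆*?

*herself* is an anaphor, so Principle A applies: it must be bound in its binding domain.
Binding domain of *herself₆*: the embedded TP, whose subject is [Tamar₃'s lawyer]₄.
*Maya₁* c-commands the anaphor but is outside its binding domain → cannot satisfy Principle A.
*Amara₂* c-commands the anaphor but is outside its binding domain → cannot satisfy Principle A.
*Tamar₃* does not c-command the anaphor → cannot bind it.
*[Tamar₃'s lawyer]₄* c-commands the anaphor within its binding domain → licit binder.
*Farida₅* c-commands the anaphor within its binding domain → licit binder.

{4, 5}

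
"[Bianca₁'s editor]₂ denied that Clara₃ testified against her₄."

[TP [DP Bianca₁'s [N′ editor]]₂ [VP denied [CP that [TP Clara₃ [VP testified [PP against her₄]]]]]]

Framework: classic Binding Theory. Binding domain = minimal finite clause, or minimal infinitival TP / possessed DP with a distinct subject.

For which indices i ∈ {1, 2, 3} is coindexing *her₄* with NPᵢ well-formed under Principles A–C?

*her* is a pronoun, so Principle B applies: it must be free in its binding domain.
Binding domain of *her₄*: the embedded TP, whose subject is Clara₃.
*Bianca₁* and the pronoun do not c-command one another → neither Principle B nor Principle C is at stake; coindexation permitted.
*[Bianca₁'s editor]₂* c-commands the pronoun but from outside its binding domain, and is not c-commanded by it → coindexation permitted.
*Clara₃* c-commands the pronoun within its binding domain → coindexation would violate Principle B.

{1, 2}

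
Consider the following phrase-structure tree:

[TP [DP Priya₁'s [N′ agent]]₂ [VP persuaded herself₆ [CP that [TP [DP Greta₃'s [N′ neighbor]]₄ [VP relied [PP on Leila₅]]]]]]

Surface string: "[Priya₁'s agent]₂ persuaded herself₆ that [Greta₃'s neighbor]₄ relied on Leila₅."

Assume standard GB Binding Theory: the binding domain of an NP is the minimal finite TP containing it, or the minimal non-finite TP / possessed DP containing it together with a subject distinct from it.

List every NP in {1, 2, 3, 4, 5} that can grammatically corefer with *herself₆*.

{2}

*herself* is an anaphor, so Principle A applies: it must be bound in its binding domain.
Binding domain of *herself₆*: the matrix TP, whose subject is [Priya₁'s agent]₂.
*Priya₁* does not c-command the anaphor → cannot bind it.
*[Priya₁'s agent]₂* c-commands the anaphor within its binding domain → licit binder.
*Greta₃* does not c-command the anaphor → cannot bind it.
*[Greta₃'s neighbor]₄* does not c-command the anaphor → cannot bind it.
*Leila₅* does not c-command the anaphor → cannot bind it.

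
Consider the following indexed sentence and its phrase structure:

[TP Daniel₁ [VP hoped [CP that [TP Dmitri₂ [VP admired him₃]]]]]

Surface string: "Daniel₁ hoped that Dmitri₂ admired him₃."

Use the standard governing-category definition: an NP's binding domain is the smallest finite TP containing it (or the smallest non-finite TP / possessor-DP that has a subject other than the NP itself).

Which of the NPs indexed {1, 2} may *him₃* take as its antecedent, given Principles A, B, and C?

{1}

*him* is a pronoun, so Principle B applies: it must be free in its binding domain.
Binding domain of *him₃*: the embedded TP, whose subject is Dmitri₂.
*Daniel₁* c-commands the pronoun but from outside its binding domain, and is not c-commanded by it → coindexation permitted.
*Dmitri₂* c-commands the pronoun within its binding domain → coindexation would violate Principle B.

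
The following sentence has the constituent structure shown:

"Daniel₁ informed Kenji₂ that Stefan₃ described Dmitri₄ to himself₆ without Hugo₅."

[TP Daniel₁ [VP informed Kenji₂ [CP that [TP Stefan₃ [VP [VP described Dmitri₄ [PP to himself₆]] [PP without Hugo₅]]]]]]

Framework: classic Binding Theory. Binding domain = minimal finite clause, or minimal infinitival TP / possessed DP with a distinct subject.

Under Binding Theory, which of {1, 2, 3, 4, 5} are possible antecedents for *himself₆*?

*himself* is an anaphor, so Principle A applies: it must be bound in its binding domain.
Binding domain of *himself₆*: the embedded TP, whose subject is Stefan₃.
*Daniel₁* c-commands the anaphor but is outside its binding domain → cannot satisfy Principle A.
*Kenji₂* c-commands the anaphor but is outside its binding domain → cannot satisfy Principle A.
*Stefan₃* c-commands the anaphor within its binding domain → licit binder.
*Dmitri₄* c-commands the anaphor within its binding domain → licit binder.
*Hugo₅* does not c-command the anaphor → cannot bind it.

{3, 4}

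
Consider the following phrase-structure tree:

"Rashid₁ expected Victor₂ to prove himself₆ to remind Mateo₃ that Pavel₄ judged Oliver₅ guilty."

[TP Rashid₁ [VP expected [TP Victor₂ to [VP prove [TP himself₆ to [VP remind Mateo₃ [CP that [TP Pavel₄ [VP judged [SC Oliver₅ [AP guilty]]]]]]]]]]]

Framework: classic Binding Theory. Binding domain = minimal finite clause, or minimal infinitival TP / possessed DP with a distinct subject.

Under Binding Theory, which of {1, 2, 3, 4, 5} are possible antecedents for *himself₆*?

{2}

*himself* is an anaphor, so Principle A applies: it must be bound in its binding domain.
Binding domain of *himself₆*: the embedded TP, whose subject is Victor₂.
*Rashid₁* c-commands the anaphor but is outside its binding domain → cannot satisfy Principle A.
*Victor₂* c-commands the anaphor within its binding domain → licit binder.
*Mateo₃* does not c-command the anaphor → cannot bind it.
*Pavel₄* does not c-command the anaphor → cannot bind it.
*Oliver₅* does not c-command the anaphor → cannot bind it.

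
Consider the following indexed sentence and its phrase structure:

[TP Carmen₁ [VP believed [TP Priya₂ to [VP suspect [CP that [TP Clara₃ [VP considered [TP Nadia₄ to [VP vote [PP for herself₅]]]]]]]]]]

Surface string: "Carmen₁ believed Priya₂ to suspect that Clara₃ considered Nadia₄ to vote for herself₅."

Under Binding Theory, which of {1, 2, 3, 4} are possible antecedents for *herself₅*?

*herself* is an anaphor, so Principle A applies: it must be bound in its binding domain.
Binding domain of *herself₅*: the embedded TP, whose subject is Nadia₄.
*Carmen₁* c-commands the anaphor but is outside its binding domain → cannot satisfy Principle A.
*Priya₂* c-commands the anaphor but is outside its binding domain → cannot satisfy Principle A.
*Clara₃* c-commands the anaphor but is outside its binding domain → cannot satisfy Principle A.
*Nadia₄* c-commands the anaphor within its binding domain → licit binder.

{4}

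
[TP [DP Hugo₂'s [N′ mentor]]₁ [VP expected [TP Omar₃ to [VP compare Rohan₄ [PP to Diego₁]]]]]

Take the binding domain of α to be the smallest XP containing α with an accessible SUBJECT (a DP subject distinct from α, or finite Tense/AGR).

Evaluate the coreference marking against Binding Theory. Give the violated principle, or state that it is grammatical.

The two coindexed NPs are *[Hugo₂'s mentor]₁* and *Diego₁*.
*Diego₁* is an R-expression. Principle C requires it to be free everywhere.
*[Hugo₂'s mentor]₁* c-commands it and carries the same index.
The R-expression is bound → Principle C violation.

Principle C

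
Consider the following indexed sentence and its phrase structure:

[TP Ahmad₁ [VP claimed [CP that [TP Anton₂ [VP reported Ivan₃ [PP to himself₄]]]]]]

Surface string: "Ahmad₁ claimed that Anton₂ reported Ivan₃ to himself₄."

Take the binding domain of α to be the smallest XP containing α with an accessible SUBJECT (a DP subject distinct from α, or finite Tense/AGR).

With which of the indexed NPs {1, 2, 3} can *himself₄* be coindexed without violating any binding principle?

*himself* is an anaphor, so Principle A applies: it must be bound in its binding domain.
Binding domain of *himself₄*: the embedded TP, whose subject is Anton₂.
*Ahmad₁* c-commands the anaphor but is outside its binding domain → cannot satisfy Principle A.
*Anton₂* c-commands the anaphor within its binding domain → licit binder.
*Ivan₃* c-commands the anaphor within its binding domain → licit binder.

{2, 3}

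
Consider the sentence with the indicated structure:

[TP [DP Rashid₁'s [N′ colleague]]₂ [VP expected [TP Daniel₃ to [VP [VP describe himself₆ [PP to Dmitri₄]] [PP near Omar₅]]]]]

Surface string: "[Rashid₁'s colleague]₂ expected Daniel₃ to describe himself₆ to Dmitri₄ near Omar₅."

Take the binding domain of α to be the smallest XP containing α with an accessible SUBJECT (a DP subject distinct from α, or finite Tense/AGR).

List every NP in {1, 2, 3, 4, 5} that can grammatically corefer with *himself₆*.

{3}

*himself* is an anaphor, so Principle A applies: it must be bound in its binding domain.
Binding domain of *himself₆*: the embedded TP, whose subject is Daniel₃.
*Rashid₁* does not c-command the anaphor → cannot bind it.
*[Rashid₁'s colleague]₂* c-commands the anaphor but is outside its binding domain → cannot satisfy Principle A.
*Daniel₃* c-commands the anaphor within its binding domain → licit binder.
*Dmitri₄* does not c-command the anaphor → cannot bind it.
*Omar₅* does not c-command the anaphor → cannot bind it.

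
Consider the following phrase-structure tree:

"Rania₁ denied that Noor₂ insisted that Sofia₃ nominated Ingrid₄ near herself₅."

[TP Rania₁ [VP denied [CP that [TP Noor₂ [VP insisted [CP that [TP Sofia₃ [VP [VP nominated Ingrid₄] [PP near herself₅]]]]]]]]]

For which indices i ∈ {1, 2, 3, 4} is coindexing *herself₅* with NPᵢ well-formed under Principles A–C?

*herself* is an anaphor, so Principle A applies: it must be bound in its binding domain.
Binding domain of *herself₅*: the embedded TP, whose subject is Sofia₃.
*Rania₁* c-commands the anaphor but is outside its binding domain → cannot satisfy Principle A.
*Noor₂* c-commands the anaphor but is outside its binding domain → cannot satisfy Principle A.
*Sofia₃* c-commands the anaphor within its binding domain → licit binder.
*Ingrid₄* does not c-command the anaphor → cannot bind it.

{3}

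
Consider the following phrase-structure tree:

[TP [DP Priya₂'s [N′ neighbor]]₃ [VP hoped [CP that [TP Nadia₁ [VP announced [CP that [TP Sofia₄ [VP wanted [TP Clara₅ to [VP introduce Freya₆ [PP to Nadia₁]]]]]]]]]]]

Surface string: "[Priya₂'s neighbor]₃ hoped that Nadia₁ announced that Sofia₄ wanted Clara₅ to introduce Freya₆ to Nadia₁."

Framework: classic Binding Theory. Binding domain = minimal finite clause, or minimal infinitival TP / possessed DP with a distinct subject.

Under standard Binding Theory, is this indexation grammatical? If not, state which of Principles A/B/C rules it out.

The two coindexed NPs are *Nadia₁* (the higher occurrence) and *Nadia₁* (the lower occurrence).
*Nadia₁* (the lower occurrence) is an R-expression. Principle C requires it to be free everywhere.
*Nadia₁* (the higher occurrence) c-commands it and carries the same index.
The R-expression is bound → Principle C violation.

Principle C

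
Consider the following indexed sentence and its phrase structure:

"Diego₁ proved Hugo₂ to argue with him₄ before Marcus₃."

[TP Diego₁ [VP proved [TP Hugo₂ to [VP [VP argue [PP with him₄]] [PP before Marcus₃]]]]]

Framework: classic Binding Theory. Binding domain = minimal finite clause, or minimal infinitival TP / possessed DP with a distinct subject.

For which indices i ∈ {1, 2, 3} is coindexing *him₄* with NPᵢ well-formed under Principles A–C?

{1, 3}

*him* is a pronoun, so Principle B applies: it must be free in its binding domain.
Binding domain of *him₄*: the embedded TP, whose subject is Hugo₂.
*Diego₁* c-commands the pronoun but from outside its binding domain, and is not c-commanded by it → coindexation permitted.
*Hugo₂* c-commands the pronoun within its binding domain → coindexation would violate Principle B.
*Marcus₃* and the pronoun do not c-command one another → neither Principle B nor Principle C is at stake; coindexation permitted.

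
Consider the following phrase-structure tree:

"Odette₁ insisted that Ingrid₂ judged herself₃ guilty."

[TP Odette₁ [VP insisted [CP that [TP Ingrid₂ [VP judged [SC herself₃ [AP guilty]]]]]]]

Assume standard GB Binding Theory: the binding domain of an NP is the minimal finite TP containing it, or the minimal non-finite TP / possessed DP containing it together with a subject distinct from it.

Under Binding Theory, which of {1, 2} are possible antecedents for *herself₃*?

{2}

*herself* is an anaphor, so Principle A applies: it must be bound in its binding domain.
Binding domain of *herself₃*: the embedded TP, whose subject is Ingrid₂.
*Odette₁* c-commands the anaphor but is outside its binding domain → cannot satisfy Principle A.
*Ingrid₂* c-commands the anaphor within its binding domain → licit binder.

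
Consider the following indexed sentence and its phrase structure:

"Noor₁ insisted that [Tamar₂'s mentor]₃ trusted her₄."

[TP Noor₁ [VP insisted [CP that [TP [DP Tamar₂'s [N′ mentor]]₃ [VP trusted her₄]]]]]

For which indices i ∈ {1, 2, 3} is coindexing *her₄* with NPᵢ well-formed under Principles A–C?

{1, 2}

*her* is a pronoun, so Principle B applies: it must be free in its binding domain.
Binding domain of *her₄*: the embedded TP, whose subject is [Tamar₂'s mentor]₃.
*Noor₁* c-commands the pronoun but from outside its binding domain, and is not c-commanded by it → coindexation permitted.
*Tamar₂* and the pronoun do not c-command one another → neither Principle B nor Principle C is at stake; coindexation permitted.
*[Tamar₂'s mentor]₃* c-commands the pronoun within its binding domain → coindexation would violate Principle B.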